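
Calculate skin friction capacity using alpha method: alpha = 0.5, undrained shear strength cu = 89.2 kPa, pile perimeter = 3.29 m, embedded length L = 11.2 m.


Using Qs = alpha * cu * perimeter * L
Qs = 0.5 * 89.2 * 3.29 * 11.2
Qs = 1643.42 kN


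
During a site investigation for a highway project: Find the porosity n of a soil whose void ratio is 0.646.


Using the relation n = e / (1 + e)
n = 0.646 / (1 + 0.646)
n = 0.646 / 1.646
n = 0.3925


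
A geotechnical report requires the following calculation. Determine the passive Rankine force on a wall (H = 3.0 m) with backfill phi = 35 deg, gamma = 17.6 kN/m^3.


Compute passive earth pressure coefficient:
Kp = tan^2(45 + phi/2) = tan^2(62.5) = 3.690172
Compute passive force:
Pp = 0.5 * Kp * gamma * H^2
Pp = 0.5 * 3.690172 * 17.6 * 3.0^2
Pp = 292.26 kN/m


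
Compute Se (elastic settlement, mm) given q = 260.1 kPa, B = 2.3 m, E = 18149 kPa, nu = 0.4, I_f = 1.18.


Result: 32.672 mm

Derivation:
Using Se = q * B * (1 - nu^2) * I_f / E
1 - nu^2 = 1 - 0.4^2 = 0.84
Se = 260.1 * 2.3 * 0.84 * 1.18 / 18149
Se = 0.032672 m
Convert to mm: Se = 0.032672 * 1000 = 32.672 mm


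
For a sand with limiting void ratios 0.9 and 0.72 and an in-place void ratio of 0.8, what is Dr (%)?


Result: 55.56 %

Derivation:
Using Dr = (e_max - e) / (e_max - e_min) * 100
e_max - e = 0.9 - 0.8 = 0.1
e_max - e_min = 0.9 - 0.72 = 0.18
Dr = 0.1 / 0.18 * 100
Dr = 55.56 %


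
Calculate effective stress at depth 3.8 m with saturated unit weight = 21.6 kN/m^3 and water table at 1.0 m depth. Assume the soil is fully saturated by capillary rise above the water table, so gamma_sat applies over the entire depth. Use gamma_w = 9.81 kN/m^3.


Total stress = gamma_sat * depth
sigma = 21.6 * 3.8 = 82.08 kPa
Pore water pressure u = gamma_w * (depth - d_wt)
u = 9.81 * (3.8 - 1.0) = 27.468 kPa
Effective stress = sigma - u
sigma' = 82.08 - 27.468 = 54.61 kPa


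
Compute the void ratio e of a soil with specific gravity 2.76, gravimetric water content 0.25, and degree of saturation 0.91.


Result: 0.7582

Derivation:
Using the relation e = Gs * w / S
e = 2.76 * 0.25 / 0.91
e = 0.7582


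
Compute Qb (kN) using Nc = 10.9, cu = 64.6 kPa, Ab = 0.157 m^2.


Using Qb = Nc * cu * Ab
Qb = 10.9 * 64.6 * 0.157
Qb = 110.55 kN


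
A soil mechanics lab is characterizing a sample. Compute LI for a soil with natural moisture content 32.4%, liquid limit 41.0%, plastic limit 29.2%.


Result: 0.271

Derivation:
First compute the plasticity index:
PI = LL - PL = 41.0 - 29.2 = 11.8
Then compute the liquidity index:
LI = (w - PL) / PI
LI = (32.4 - 29.2) / 11.8
LI = 0.271


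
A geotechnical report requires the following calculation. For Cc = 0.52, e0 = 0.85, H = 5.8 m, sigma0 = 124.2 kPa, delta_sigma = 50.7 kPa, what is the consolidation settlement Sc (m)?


Using Sc = Cc * H / (1 + e0) * log10((sigma0 + delta_sigma) / sigma0)
Stress ratio = (124.2 + 50.7) / 124.2 = 1.40821
log10(1.40821) = 0.148668
Cc * H / (1 + e0) = 0.52 * 5.8 / (1 + 0.85) = 1.63027
Sc = 1.63027 * 0.148668
Sc = 0.2424 m


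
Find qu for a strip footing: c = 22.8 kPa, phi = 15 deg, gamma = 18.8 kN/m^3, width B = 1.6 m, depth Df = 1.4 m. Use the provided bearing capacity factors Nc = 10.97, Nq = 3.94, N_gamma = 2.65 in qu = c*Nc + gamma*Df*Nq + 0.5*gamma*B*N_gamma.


Compute qu = c*Nc + gamma*Df*Nq + 0.5*gamma*B*N_gamma
Term 1: 22.8 * 10.97 = 250.116
Term 2: 18.8 * 1.4 * 3.94 = 103.7008
Term 3: 0.5 * 18.8 * 1.6 * 2.65 = 39.856
qu = 250.116 + 103.7008 + 39.856
qu = 393.67 kPa


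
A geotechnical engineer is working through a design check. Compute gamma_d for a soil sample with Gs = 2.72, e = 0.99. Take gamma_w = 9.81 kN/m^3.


Using gamma_d = Gs * gamma_w / (1 + e)
gamma_d = 2.72 * 9.81 / (1 + 0.99)
gamma_d = 2.72 * 9.81 / 1.99
gamma_d = 13.409 kN/m^3


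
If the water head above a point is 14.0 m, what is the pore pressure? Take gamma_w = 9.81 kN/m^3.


Result: 137.34 kPa

Derivation:
Using u = gamma_w * h_w
u = 9.81 * 14.0
u = 137.34 kPa


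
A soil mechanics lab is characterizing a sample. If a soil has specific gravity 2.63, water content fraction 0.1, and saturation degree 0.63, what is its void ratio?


Result: 0.4175

Derivation:
Using the relation e = Gs * w / S
e = 2.63 * 0.1 / 0.63
e = 0.4175


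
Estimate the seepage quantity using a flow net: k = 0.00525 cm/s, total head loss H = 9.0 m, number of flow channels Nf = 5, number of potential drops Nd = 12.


Convert k to m/s for unit consistency with H:
k = 0.00525 cm/s = 0.00525 / 100 m/s = 5.25e-05 m/s
Using q = k * H * Nf / Nd
Nf / Nd = 5 / 12 = 0.4167
q = 5.25e-05 * 9.0 * 0.4167
q = 0.0001969 m^3/s per m


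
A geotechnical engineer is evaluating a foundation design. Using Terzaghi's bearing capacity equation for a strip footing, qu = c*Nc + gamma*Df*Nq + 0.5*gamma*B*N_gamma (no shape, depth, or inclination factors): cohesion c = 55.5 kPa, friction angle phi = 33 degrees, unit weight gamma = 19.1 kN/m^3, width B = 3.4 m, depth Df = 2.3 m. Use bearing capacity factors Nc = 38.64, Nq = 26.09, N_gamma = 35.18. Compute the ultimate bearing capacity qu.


Compute qu = c*Nc + gamma*Df*Nq + 0.5*gamma*B*N_gamma
Term 1: 55.5 * 38.64 = 2144.52
Term 2: 19.1 * 2.3 * 26.09 = 1146.1337
Term 3: 0.5 * 19.1 * 3.4 * 35.18 = 1142.2946
qu = 2144.52 + 1146.1337 + 1142.2946
qu = 4432.95 kPa


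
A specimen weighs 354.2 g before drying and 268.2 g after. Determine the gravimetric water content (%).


Result: 32.07 %

Derivation:
Using w = (m_wet - m_dry) / m_dry * 100
m_wet - m_dry = 354.2 - 268.2 = 86.0 g
w = 86.0 / 268.2 * 100
w = 32.07 %


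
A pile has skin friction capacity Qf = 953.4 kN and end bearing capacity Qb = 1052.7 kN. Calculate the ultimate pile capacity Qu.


Using Qu = Qf + Qb
Qu = 953.4 + 1052.7
Qu = 2006.1 kN


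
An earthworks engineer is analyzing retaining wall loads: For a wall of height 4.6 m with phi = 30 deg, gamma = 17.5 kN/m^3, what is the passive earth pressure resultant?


Compute passive earth pressure coefficient:
Kp = tan^2(45 + phi/2) = tan^2(60.0) = 3
Compute passive force:
Pp = 0.5 * Kp * gamma * H^2
Pp = 0.5 * 3 * 17.5 * 4.6^2
Pp = 555.45 kN/m


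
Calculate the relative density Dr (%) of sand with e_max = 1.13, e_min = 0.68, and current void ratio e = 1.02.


Result: 24.44 %

Derivation:
Using Dr = (e_max - e) / (e_max - e_min) * 100
e_max - e = 1.13 - 1.02 = 0.11
e_max - e_min = 1.13 - 0.68 = 0.45
Dr = 0.11 / 0.45 * 100
Dr = 24.44 %


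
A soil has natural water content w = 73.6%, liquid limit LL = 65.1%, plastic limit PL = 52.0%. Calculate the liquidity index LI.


First compute the plasticity index:
PI = LL - PL = 65.1 - 52.0 = 13.1
Then compute the liquidity index:
LI = (w - PL) / PI
LI = (73.6 - 52.0) / 13.1
LI = 1.649


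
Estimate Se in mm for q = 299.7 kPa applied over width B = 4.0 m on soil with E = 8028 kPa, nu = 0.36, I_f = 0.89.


Using Se = q * B * (1 - nu^2) * I_f / E
1 - nu^2 = 1 - 0.36^2 = 0.8704
Se = 299.7 * 4.0 * 0.8704 * 0.89 / 8028
Se = 0.115677 m
Convert to mm: Se = 0.115677 * 1000 = 115.677 mm


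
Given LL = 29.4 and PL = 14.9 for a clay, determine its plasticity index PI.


Result: 14.5

Derivation:
Using PI = LL - PL
PI = 29.4 - 14.9
PI = 14.5


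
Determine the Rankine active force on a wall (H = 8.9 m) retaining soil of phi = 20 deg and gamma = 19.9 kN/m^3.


Compute active earth pressure coefficient:
Ka = tan^2(45 - phi/2) = tan^2(35.0) = 0.490291
Compute active force:
Pa = 0.5 * Ka * gamma * H^2
Pa = 0.5 * 0.490291 * 19.9 * 8.9^2
Pa = 386.42 kN/m


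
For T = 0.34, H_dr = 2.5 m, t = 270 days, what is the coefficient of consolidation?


Using cv = T * H_dr^2 / t
H_dr^2 = 2.5^2 = 6.25
cv = 0.34 * 6.25 / 270
cv = 0.00787 m^2/day


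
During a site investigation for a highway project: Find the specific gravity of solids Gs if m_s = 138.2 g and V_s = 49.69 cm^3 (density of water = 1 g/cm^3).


Using Gs = m_s / (V_s * rho_w)
Since rho_w = 1 g/cm^3:
Gs = 138.2 / 49.69
Gs = 2.781


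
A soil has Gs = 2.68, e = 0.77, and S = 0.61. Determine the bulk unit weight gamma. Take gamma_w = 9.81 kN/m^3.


Using gamma = gamma_w * (Gs + S*e) / (1 + e)
Numerator: Gs + S*e = 2.68 + 0.61*0.77 = 3.1497
Denominator: 1 + e = 1 + 0.77 = 1.77
gamma = 9.81 * 3.1497 / 1.77
gamma = 17.457 kN/m^3


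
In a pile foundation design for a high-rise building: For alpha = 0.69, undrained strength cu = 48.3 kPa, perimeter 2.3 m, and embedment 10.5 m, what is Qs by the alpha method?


Using Qs = alpha * cu * perimeter * L
Qs = 0.69 * 48.3 * 2.3 * 10.5
Qs = 804.85 kN


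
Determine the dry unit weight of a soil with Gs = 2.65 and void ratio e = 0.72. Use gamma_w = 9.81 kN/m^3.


Using gamma_d = Gs * gamma_w / (1 + e)
gamma_d = 2.65 * 9.81 / (1 + 0.72)
gamma_d = 2.65 * 9.81 / 1.72
gamma_d = 15.114 kN/m^3


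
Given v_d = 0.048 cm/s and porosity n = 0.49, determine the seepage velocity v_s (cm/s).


Using v_s = v_d / n
v_s = 0.048 / 0.49
v_s = 0.09796 cm/s


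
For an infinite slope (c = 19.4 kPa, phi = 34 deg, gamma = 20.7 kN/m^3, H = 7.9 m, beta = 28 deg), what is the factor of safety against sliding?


Using Fs = c / (gamma*H*sin(beta)*cos(beta)) + tan(phi)/tan(beta)
Cohesion contribution = 19.4 / (20.7*7.9*sin(28)*cos(28))
Cohesion contribution = 0.286194
Friction contribution = tan(34)/tan(28) = 1.26857
Fs = 0.286194 + 1.26857
Fs = 1.555


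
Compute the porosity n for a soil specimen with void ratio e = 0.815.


Using the relation n = e / (1 + e)
n = 0.815 / (1 + 0.815)
n = 0.815 / 1.815
n = 0.449


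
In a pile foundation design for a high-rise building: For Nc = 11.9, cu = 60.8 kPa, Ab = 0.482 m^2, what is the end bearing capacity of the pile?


Using Qb = Nc * cu * Ab
Qb = 11.9 * 60.8 * 0.482
Qb = 348.74 kN


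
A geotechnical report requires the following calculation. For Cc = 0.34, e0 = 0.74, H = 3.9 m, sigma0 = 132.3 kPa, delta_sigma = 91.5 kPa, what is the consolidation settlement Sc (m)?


Using Sc = Cc * H / (1 + e0) * log10((sigma0 + delta_sigma) / sigma0)
Stress ratio = (132.3 + 91.5) / 132.3 = 1.69161
log10(1.69161) = 0.2283
Cc * H / (1 + e0) = 0.34 * 3.9 / (1 + 0.74) = 0.762069
Sc = 0.762069 * 0.2283
Sc = 0.174 m


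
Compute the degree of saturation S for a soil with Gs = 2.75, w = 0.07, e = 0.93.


Using S = Gs * w / e
S = 2.75 * 0.07 / 0.93
S = 0.207


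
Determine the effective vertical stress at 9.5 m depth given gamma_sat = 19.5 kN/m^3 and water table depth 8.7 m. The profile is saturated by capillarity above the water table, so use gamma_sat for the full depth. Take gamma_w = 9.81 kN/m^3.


Total stress = gamma_sat * depth
sigma = 19.5 * 9.5 = 185.25 kPa
Pore water pressure u = gamma_w * (depth - d_wt)
u = 9.81 * (9.5 - 8.7) = 7.848 kPa
Effective stress = sigma - u
sigma' = 185.25 - 7.848 = 177.4 kPa


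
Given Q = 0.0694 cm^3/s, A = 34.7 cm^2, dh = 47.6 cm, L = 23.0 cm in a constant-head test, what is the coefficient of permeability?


Compute hydraulic gradient:
i = dh / L = 47.6 / 23.0 = 2.06957
Then apply Darcy's law:
k = Q / (A * i)
k = 0.0694 / (34.7 * 2.06957)
k = 0.0694 / 71.8139
k = 0.000966 cm/s


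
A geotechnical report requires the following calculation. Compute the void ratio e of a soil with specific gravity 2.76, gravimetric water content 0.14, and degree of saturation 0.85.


Using the relation e = Gs * w / S
e = 2.76 * 0.14 / 0.85
e = 0.4546


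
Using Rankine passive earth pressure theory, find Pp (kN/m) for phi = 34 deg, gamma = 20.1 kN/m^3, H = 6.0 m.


Result: 1279.73 kN/m

Derivation:
Compute passive earth pressure coefficient:
Kp = tan^2(45 + phi/2) = tan^2(62.0) = 3.537132
Compute passive force:
Pp = 0.5 * Kp * gamma * H^2
Pp = 0.5 * 3.537132 * 20.1 * 6.0^2
Pp = 1279.73 kN/m


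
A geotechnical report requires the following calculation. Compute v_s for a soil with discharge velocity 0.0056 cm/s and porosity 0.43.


Using v_s = v_d / n
v_s = 0.0056 / 0.43
v_s = 0.01302 cm/s


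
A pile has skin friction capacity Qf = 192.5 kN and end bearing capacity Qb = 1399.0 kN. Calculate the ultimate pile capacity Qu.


Using Qu = Qf + Qb
Qu = 192.5 + 1399.0
Qu = 1591.5 kN


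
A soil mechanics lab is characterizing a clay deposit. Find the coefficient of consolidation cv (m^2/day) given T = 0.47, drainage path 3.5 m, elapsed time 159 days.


Using cv = T * H_dr^2 / t
H_dr^2 = 3.5^2 = 12.25
cv = 0.47 * 12.25 / 159
cv = 0.03621 m^2/day


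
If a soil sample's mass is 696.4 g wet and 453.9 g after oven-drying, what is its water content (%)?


Using w = (m_wet - m_dry) / m_dry * 100
m_wet - m_dry = 696.4 - 453.9 = 242.5 g
w = 242.5 / 453.9 * 100
w = 53.43 %


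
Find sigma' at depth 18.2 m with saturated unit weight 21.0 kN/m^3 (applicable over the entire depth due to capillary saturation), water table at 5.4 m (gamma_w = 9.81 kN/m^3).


Total stress = gamma_sat * depth
sigma = 21.0 * 18.2 = 382.2 kPa
Pore water pressure u = gamma_w * (depth - d_wt)
u = 9.81 * (18.2 - 5.4) = 125.568 kPa
Effective stress = sigma - u
sigma' = 382.2 - 125.568 = 256.63 kPa


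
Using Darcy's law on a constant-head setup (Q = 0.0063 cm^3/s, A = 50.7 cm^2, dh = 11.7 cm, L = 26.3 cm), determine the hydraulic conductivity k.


Result: 0.000279 cm/s

Derivation:
Compute hydraulic gradient:
i = dh / L = 11.7 / 26.3 = 0.444867
Then apply Darcy's law:
k = Q / (A * i)
k = 0.0063 / (50.7 * 0.444867)
k = 0.0063 / 22.5548
k = 0.000279 cm/s


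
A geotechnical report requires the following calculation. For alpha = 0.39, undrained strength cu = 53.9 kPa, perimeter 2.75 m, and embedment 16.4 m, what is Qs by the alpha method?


Using Qs = alpha * cu * perimeter * L
Qs = 0.39 * 53.9 * 2.75 * 16.4
Qs = 948.05 kN


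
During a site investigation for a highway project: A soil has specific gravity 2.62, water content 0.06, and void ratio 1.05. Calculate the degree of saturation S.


Result: 0.1497

Derivation:
Using S = Gs * w / e
S = 2.62 * 0.06 / 1.05
S = 0.1497


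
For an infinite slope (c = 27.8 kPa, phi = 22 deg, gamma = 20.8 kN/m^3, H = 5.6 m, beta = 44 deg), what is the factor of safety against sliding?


Result: 0.896

Derivation:
Using Fs = c / (gamma*H*sin(beta)*cos(beta)) + tan(phi)/tan(beta)
Cohesion contribution = 27.8 / (20.8*5.6*sin(44)*cos(44))
Cohesion contribution = 0.477626
Friction contribution = tan(22)/tan(44) = 0.418381
Fs = 0.477626 + 0.418381
Fs = 0.896


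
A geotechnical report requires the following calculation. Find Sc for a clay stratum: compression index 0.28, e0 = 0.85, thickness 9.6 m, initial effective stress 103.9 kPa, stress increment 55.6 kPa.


Using Sc = Cc * H / (1 + e0) * log10((sigma0 + delta_sigma) / sigma0)
Stress ratio = (103.9 + 55.6) / 103.9 = 1.53513
log10(1.53513) = 0.186145
Cc * H / (1 + e0) = 0.28 * 9.6 / (1 + 0.85) = 1.45297
Sc = 1.45297 * 0.186145
Sc = 0.2705 m


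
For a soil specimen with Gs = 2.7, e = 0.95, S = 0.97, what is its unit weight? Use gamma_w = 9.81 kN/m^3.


Using gamma = gamma_w * (Gs + S*e) / (1 + e)
Numerator: Gs + S*e = 2.7 + 0.97*0.95 = 3.6215
Denominator: 1 + e = 1 + 0.95 = 1.95
gamma = 9.81 * 3.6215 / 1.95
gamma = 18.219 kN/m^3


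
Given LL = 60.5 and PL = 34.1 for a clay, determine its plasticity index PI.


Using PI = LL - PL
PI = 60.5 - 34.1
PI = 26.4


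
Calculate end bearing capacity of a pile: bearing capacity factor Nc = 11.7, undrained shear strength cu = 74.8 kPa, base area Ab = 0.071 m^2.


Result: 62.14 kN

Derivation:
Using Qb = Nc * cu * Ab
Qb = 11.7 * 74.8 * 0.071
Qb = 62.14 kN


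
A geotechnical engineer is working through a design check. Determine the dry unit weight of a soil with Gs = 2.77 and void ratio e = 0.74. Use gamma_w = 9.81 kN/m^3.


Using gamma_d = Gs * gamma_w / (1 + e)
gamma_d = 2.77 * 9.81 / (1 + 0.74)
gamma_d = 2.77 * 9.81 / 1.74
gamma_d = 15.617 kN/m^3


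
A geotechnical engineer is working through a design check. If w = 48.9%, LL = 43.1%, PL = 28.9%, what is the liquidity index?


First compute the plasticity index:
PI = LL - PL = 43.1 - 28.9 = 14.2
Then compute the liquidity index:
LI = (w - PL) / PI
LI = (48.9 - 28.9) / 14.2
LI = 1.408


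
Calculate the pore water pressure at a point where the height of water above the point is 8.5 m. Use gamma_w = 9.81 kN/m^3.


Using u = gamma_w * h_w
u = 9.81 * 8.5
u = 83.39 kPa


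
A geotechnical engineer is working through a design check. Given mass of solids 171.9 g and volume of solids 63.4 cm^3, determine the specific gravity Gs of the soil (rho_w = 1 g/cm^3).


Result: 2.711

Derivation:
Using Gs = m_s / (V_s * rho_w)
Since rho_w = 1 g/cm^3:
Gs = 171.9 / 63.4
Gs = 2.711


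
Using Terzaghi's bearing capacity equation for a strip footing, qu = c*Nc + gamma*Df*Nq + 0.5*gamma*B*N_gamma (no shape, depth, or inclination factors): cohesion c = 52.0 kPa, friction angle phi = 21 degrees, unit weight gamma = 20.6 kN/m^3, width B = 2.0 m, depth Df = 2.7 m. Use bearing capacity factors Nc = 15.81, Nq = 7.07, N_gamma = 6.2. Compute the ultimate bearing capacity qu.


Result: 1343.07 kPa

Derivation:
Compute qu = c*Nc + gamma*Df*Nq + 0.5*gamma*B*N_gamma
Term 1: 52.0 * 15.81 = 822.12
Term 2: 20.6 * 2.7 * 7.07 = 393.2334
Term 3: 0.5 * 20.6 * 2.0 * 6.2 = 127.72
qu = 822.12 + 393.2334 + 127.72
qu = 1343.07 kPa


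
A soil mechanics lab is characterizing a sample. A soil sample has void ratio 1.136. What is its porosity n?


Using the relation n = e / (1 + e)
n = 1.136 / (1 + 1.136)
n = 1.136 / 2.136
n = 0.5318


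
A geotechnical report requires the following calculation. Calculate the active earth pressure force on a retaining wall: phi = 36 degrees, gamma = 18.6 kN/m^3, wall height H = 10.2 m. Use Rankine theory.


Compute active earth pressure coefficient:
Ka = tan^2(45 - phi/2) = tan^2(27.0) = 0.259616
Compute active force:
Pa = 0.5 * Ka * gamma * H^2
Pa = 0.5 * 0.259616 * 18.6 * 10.2^2
Pa = 251.2 kN/m


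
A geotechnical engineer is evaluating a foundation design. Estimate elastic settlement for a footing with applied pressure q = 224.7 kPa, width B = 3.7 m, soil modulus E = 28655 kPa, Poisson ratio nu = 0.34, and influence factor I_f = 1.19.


Using Se = q * B * (1 - nu^2) * I_f / E
1 - nu^2 = 1 - 0.34^2 = 0.8844
Se = 224.7 * 3.7 * 0.8844 * 1.19 / 28655
Se = 0.030535 m
Convert to mm: Se = 0.030535 * 1000 = 30.535 mm


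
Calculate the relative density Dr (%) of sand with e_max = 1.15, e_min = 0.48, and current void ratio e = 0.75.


Result: 59.7 %

Derivation:
Using Dr = (e_max - e) / (e_max - e_min) * 100
e_max - e = 1.15 - 0.75 = 0.4
e_max - e_min = 1.15 - 0.48 = 0.67
Dr = 0.4 / 0.67 * 100
Dr = 59.7 %


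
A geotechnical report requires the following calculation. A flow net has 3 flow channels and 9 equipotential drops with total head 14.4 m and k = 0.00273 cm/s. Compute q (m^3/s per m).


Result: 0.000131 m^3/s per m

Derivation:
Convert k to m/s for unit consistency with H:
k = 0.00273 cm/s = 0.00273 / 100 m/s = 2.73e-05 m/s
Using q = k * H * Nf / Nd
Nf / Nd = 3 / 9 = 0.3333
q = 2.73e-05 * 14.4 * 0.3333
q = 0.000131 m^3/s per m


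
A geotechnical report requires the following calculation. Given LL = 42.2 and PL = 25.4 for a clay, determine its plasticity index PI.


Result: 16.8

Derivation:
Using PI = LL - PL
PI = 42.2 - 25.4
PI = 16.8


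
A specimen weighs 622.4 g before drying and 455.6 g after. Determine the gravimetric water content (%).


Using w = (m_wet - m_dry) / m_dry * 100
m_wet - m_dry = 622.4 - 455.6 = 166.8 g
w = 166.8 / 455.6 * 100
w = 36.61 %


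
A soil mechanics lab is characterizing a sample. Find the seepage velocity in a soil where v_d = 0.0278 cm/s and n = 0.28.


Using v_s = v_d / n
v_s = 0.0278 / 0.28
v_s = 0.09929 cm/s


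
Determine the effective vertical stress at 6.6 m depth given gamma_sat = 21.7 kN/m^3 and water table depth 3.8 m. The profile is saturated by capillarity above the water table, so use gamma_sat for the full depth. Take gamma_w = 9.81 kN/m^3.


Total stress = gamma_sat * depth
sigma = 21.7 * 6.6 = 143.22 kPa
Pore water pressure u = gamma_w * (depth - d_wt)
u = 9.81 * (6.6 - 3.8) = 27.468 kPa
Effective stress = sigma - u
sigma' = 143.22 - 27.468 = 115.75 kPa


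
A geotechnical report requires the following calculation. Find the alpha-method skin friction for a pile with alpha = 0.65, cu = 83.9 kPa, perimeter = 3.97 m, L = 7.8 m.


Using Qs = alpha * cu * perimeter * L
Qs = 0.65 * 83.9 * 3.97 * 7.8
Qs = 1688.73 kN


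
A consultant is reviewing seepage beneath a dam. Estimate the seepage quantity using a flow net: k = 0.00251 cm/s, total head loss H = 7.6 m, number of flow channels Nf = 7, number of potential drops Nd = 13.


Convert k to m/s for unit consistency with H:
k = 0.00251 cm/s = 0.00251 / 100 m/s = 2.51e-05 m/s
Using q = k * H * Nf / Nd
Nf / Nd = 7 / 13 = 0.5385
q = 2.51e-05 * 7.6 * 0.5385
q = 0.0001027 m^3/s per m


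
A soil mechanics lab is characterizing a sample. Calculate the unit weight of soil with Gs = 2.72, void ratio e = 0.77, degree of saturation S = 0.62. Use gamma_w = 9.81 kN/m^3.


Using gamma = gamma_w * (Gs + S*e) / (1 + e)
Numerator: Gs + S*e = 2.72 + 0.62*0.77 = 3.1974
Denominator: 1 + e = 1 + 0.77 = 1.77
gamma = 9.81 * 3.1974 / 1.77
gamma = 17.721 kN/m^3


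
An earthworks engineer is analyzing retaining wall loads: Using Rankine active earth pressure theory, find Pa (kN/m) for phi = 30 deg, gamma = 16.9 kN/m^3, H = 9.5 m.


Result: 254.2 kN/m

Derivation:
Compute active earth pressure coefficient:
Ka = tan^2(45 - phi/2) = tan^2(30.0) = 0.333333
Compute active force:
Pa = 0.5 * Ka * gamma * H^2
Pa = 0.5 * 0.333333 * 16.9 * 9.5^2
Pa = 254.2 kN/m


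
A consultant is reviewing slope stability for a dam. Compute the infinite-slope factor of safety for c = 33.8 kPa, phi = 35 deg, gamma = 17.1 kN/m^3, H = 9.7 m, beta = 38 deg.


Result: 1.316

Derivation:
Using Fs = c / (gamma*H*sin(beta)*cos(beta)) + tan(phi)/tan(beta)
Cohesion contribution = 33.8 / (17.1*9.7*sin(38)*cos(38))
Cohesion contribution = 0.420025
Friction contribution = tan(35)/tan(38) = 0.896225
Fs = 0.420025 + 0.896225
Fs = 1.316


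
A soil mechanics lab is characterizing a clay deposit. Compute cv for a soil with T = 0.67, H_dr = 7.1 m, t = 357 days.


Using cv = T * H_dr^2 / t
H_dr^2 = 7.1^2 = 50.41
cv = 0.67 * 50.41 / 357
cv = 0.09461 m^2/day


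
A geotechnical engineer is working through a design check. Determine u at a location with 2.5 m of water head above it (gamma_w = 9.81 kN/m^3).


Using u = gamma_w * h_w
u = 9.81 * 2.5
u = 24.53 kPa


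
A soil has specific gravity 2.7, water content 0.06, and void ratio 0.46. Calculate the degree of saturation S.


Using S = Gs * w / e
S = 2.7 * 0.06 / 0.46
S = 0.3522


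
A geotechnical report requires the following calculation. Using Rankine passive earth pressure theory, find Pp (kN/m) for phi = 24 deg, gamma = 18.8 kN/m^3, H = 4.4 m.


Result: 431.52 kN/m

Derivation:
Compute passive earth pressure coefficient:
Kp = tan^2(45 + phi/2) = tan^2(57.0) = 2.371184
Compute passive force:
Pp = 0.5 * Kp * gamma * H^2
Pp = 0.5 * 2.371184 * 18.8 * 4.4^2
Pp = 431.52 kN/m


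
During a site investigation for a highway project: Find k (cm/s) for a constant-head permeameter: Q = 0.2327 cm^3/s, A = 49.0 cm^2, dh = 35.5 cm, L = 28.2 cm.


Compute hydraulic gradient:
i = dh / L = 35.5 / 28.2 = 1.25887
Then apply Darcy's law:
k = Q / (A * i)
k = 0.2327 / (49.0 * 1.25887)
k = 0.2327 / 61.6844
k = 0.003772 cm/s


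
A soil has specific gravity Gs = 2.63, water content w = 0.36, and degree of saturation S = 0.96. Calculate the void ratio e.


Using the relation e = Gs * w / S
e = 2.63 * 0.36 / 0.96
e = 0.9862


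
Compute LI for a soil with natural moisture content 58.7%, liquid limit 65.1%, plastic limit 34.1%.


First compute the plasticity index:
PI = LL - PL = 65.1 - 34.1 = 31.0
Then compute the liquidity index:
LI = (w - PL) / PI
LI = (58.7 - 34.1) / 31.0
LI = 0.794


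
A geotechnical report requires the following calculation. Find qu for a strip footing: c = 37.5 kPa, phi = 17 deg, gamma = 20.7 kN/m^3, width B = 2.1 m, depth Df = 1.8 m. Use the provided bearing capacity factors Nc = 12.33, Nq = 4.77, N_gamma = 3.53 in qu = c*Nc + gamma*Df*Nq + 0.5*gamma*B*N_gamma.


Compute qu = c*Nc + gamma*Df*Nq + 0.5*gamma*B*N_gamma
Term 1: 37.5 * 12.33 = 462.375
Term 2: 20.7 * 1.8 * 4.77 = 177.7302
Term 3: 0.5 * 20.7 * 2.1 * 3.53 = 76.72455
qu = 462.375 + 177.7302 + 76.72455
qu = 716.83 kPa


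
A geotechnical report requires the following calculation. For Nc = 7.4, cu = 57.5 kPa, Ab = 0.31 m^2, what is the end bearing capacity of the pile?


Using Qb = Nc * cu * Ab
Qb = 7.4 * 57.5 * 0.31
Qb = 131.91 kN


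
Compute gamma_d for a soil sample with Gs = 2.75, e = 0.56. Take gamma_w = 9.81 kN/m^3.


Result: 17.293 kN/m^3

Derivation:
Using gamma_d = Gs * gamma_w / (1 + e)
gamma_d = 2.75 * 9.81 / (1 + 0.56)
gamma_d = 2.75 * 9.81 / 1.56
gamma_d = 17.293 kN/m^3


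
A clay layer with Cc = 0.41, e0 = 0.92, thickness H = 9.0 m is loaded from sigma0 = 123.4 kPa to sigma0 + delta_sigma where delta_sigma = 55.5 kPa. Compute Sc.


Using Sc = Cc * H / (1 + e0) * log10((sigma0 + delta_sigma) / sigma0)
Stress ratio = (123.4 + 55.5) / 123.4 = 1.44976
log10(1.44976) = 0.161295
Cc * H / (1 + e0) = 0.41 * 9.0 / (1 + 0.92) = 1.92188
Sc = 1.92188 * 0.161295
Sc = 0.31 m


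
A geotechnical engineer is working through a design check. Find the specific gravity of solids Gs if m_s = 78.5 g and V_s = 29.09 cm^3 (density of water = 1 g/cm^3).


Using Gs = m_s / (V_s * rho_w)
Since rho_w = 1 g/cm^3:
Gs = 78.5 / 29.09
Gs = 2.699


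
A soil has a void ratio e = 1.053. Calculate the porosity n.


Using the relation n = e / (1 + e)
n = 1.053 / (1 + 1.053)
n = 1.053 / 2.053
n = 0.5129


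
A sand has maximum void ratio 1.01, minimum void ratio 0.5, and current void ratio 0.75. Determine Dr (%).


Using Dr = (e_max - e) / (e_max - e_min) * 100
e_max - e = 1.01 - 0.75 = 0.26
e_max - e_min = 1.01 - 0.5 = 0.51
Dr = 0.26 / 0.51 * 100
Dr = 50.98 %


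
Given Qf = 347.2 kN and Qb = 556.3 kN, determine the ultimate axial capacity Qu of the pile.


Using Qu = Qf + Qb
Qu = 347.2 + 556.3
Qu = 903.5 kN


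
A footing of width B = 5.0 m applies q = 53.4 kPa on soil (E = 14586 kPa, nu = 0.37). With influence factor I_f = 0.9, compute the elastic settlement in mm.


Result: 14.219 mm

Derivation:
Using Se = q * B * (1 - nu^2) * I_f / E
1 - nu^2 = 1 - 0.37^2 = 0.8631
Se = 53.4 * 5.0 * 0.8631 * 0.9 / 14586
Se = 0.014219 m
Convert to mm: Se = 0.014219 * 1000 = 14.219 mm


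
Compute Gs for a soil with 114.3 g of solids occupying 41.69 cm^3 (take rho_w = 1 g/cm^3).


Using Gs = m_s / (V_s * rho_w)
Since rho_w = 1 g/cm^3:
Gs = 114.3 / 41.69
Gs = 2.742


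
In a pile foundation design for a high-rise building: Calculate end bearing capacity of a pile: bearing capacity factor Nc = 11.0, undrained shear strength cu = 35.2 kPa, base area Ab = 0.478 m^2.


Using Qb = Nc * cu * Ab
Qb = 11.0 * 35.2 * 0.478
Qb = 185.08 kN


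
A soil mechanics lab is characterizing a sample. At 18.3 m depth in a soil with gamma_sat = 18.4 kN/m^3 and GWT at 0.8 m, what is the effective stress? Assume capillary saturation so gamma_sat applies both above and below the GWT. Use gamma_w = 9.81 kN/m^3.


Total stress = gamma_sat * depth
sigma = 18.4 * 18.3 = 336.72 kPa
Pore water pressure u = gamma_w * (depth - d_wt)
u = 9.81 * (18.3 - 0.8) = 171.675 kPa
Effective stress = sigma - u
sigma' = 336.72 - 171.675 = 165.05 kPa


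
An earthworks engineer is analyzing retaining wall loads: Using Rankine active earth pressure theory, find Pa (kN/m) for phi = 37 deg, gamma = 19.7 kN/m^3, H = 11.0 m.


Compute active earth pressure coefficient:
Ka = tan^2(45 - phi/2) = tan^2(26.5) = 0.248584
Compute active force:
Pa = 0.5 * Ka * gamma * H^2
Pa = 0.5 * 0.248584 * 19.7 * 11.0^2
Pa = 296.27 kN/m


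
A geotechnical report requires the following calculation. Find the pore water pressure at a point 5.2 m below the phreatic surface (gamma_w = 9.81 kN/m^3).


Using u = gamma_w * h_w
u = 9.81 * 5.2
u = 51.01 kPa


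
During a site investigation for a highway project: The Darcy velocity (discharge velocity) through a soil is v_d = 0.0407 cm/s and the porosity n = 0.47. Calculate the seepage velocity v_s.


Using v_s = v_d / n
v_s = 0.0407 / 0.47
v_s = 0.0866 cm/s


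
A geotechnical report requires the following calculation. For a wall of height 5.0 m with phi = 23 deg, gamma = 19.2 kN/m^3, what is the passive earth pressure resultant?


Compute passive earth pressure coefficient:
Kp = tan^2(45 + phi/2) = tan^2(56.5) = 2.282623
Compute passive force:
Pp = 0.5 * Kp * gamma * H^2
Pp = 0.5 * 2.282623 * 19.2 * 5.0^2
Pp = 547.83 kN/m


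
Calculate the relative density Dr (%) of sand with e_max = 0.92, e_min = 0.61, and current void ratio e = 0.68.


Using Dr = (e_max - e) / (e_max - e_min) * 100
e_max - e = 0.92 - 0.68 = 0.24
e_max - e_min = 0.92 - 0.61 = 0.31
Dr = 0.24 / 0.31 * 100
Dr = 77.42 %


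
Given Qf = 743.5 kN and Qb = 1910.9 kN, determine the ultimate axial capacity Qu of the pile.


Result: 2654.4 kN

Derivation:
Using Qu = Qf + Qb
Qu = 743.5 + 1910.9
Qu = 2654.4 kN


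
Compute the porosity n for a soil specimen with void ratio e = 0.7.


Using the relation n = e / (1 + e)
n = 0.7 / (1 + 0.7)
n = 0.7 / 1.7
n = 0.4118


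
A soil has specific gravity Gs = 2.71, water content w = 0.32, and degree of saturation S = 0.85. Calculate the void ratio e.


Using the relation e = Gs * w / S
e = 2.71 * 0.32 / 0.85
e = 1.0202


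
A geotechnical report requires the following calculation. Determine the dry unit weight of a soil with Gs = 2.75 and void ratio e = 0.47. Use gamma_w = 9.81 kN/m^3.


Using gamma_d = Gs * gamma_w / (1 + e)
gamma_d = 2.75 * 9.81 / (1 + 0.47)
gamma_d = 2.75 * 9.81 / 1.47
gamma_d = 18.352 kN/m^3


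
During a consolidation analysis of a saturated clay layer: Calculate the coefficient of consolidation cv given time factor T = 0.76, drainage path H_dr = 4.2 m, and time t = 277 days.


Using cv = T * H_dr^2 / t
H_dr^2 = 4.2^2 = 17.64
cv = 0.76 * 17.64 / 277
cv = 0.0484 m^2/day


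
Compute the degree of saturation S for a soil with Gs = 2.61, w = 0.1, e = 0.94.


Result: 0.2777

Derivation:
Using S = Gs * w / e
S = 2.61 * 0.1 / 0.94
S = 0.2777


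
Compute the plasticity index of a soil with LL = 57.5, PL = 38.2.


Result: 19.3

Derivation:
Using PI = LL - PL
PI = 57.5 - 38.2
PI = 19.3


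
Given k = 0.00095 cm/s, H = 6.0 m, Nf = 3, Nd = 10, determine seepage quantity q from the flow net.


Result: 1.71e-05 m^3/s per m

Derivation:
Convert k to m/s for unit consistency with H:
k = 0.00095 cm/s = 0.00095 / 100 m/s = 9.5e-06 m/s
Using q = k * H * Nf / Nd
Nf / Nd = 3 / 10 = 0.3
q = 9.5e-06 * 6.0 * 0.3
q = 1.71e-05 m^3/s per m


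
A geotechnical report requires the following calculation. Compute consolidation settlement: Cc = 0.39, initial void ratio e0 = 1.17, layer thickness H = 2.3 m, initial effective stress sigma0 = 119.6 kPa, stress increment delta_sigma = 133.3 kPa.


Using Sc = Cc * H / (1 + e0) * log10((sigma0 + delta_sigma) / sigma0)
Stress ratio = (119.6 + 133.3) / 119.6 = 2.11455
log10(2.11455) = 0.325218
Cc * H / (1 + e0) = 0.39 * 2.3 / (1 + 1.17) = 0.413364
Sc = 0.413364 * 0.325218
Sc = 0.1344 m


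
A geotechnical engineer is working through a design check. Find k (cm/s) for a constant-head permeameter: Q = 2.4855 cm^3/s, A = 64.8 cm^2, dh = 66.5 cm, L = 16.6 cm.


Compute hydraulic gradient:
i = dh / L = 66.5 / 16.6 = 4.00602
Then apply Darcy's law:
k = Q / (A * i)
k = 2.4855 / (64.8 * 4.00602)
k = 2.4855 / 259.59
k = 0.009575 cm/s


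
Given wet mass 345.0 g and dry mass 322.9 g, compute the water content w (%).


Result: 6.84 %

Derivation:
Using w = (m_wet - m_dry) / m_dry * 100
m_wet - m_dry = 345.0 - 322.9 = 22.1 g
w = 22.1 / 322.9 * 100
w = 6.84 %


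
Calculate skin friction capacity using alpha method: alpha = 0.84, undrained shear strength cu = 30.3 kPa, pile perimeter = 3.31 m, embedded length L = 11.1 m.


Using Qs = alpha * cu * perimeter * L
Qs = 0.84 * 30.3 * 3.31 * 11.1
Qs = 935.13 kN


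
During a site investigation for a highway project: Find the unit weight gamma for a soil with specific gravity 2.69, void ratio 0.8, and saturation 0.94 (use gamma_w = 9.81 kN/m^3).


Result: 18.759 kN/m^3

Derivation:
Using gamma = gamma_w * (Gs + S*e) / (1 + e)
Numerator: Gs + S*e = 2.69 + 0.94*0.8 = 3.442
Denominator: 1 + e = 1 + 0.8 = 1.8
gamma = 9.81 * 3.442 / 1.8
gamma = 18.759 kN/m^3


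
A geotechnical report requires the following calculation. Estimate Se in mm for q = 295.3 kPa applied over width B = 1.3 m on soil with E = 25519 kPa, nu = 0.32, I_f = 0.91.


Result: 12.288 mm

Derivation:
Using Se = q * B * (1 - nu^2) * I_f / E
1 - nu^2 = 1 - 0.32^2 = 0.8976
Se = 295.3 * 1.3 * 0.8976 * 0.91 / 25519
Se = 0.012288 m
Convert to mm: Se = 0.012288 * 1000 = 12.288 mm


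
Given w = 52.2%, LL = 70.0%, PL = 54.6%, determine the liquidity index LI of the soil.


First compute the plasticity index:
PI = LL - PL = 70.0 - 54.6 = 15.4
Then compute the liquidity index:
LI = (w - PL) / PI
LI = (52.2 - 54.6) / 15.4
LI = -0.156


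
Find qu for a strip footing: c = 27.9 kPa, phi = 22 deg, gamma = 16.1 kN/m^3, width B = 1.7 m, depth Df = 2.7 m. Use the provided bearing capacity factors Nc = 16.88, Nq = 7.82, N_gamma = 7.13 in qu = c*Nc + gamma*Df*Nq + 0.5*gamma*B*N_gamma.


Compute qu = c*Nc + gamma*Df*Nq + 0.5*gamma*B*N_gamma
Term 1: 27.9 * 16.88 = 470.952
Term 2: 16.1 * 2.7 * 7.82 = 339.9354
Term 3: 0.5 * 16.1 * 1.7 * 7.13 = 97.57405
qu = 470.952 + 339.9354 + 97.57405
qu = 908.46 kPa


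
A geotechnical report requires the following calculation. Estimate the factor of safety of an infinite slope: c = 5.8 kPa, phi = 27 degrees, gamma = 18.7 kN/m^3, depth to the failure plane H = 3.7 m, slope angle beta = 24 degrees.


Result: 1.37

Derivation:
Using Fs = c / (gamma*H*sin(beta)*cos(beta)) + tan(phi)/tan(beta)
Cohesion contribution = 5.8 / (18.7*3.7*sin(24)*cos(24))
Cohesion contribution = 0.225601
Friction contribution = tan(27)/tan(24) = 1.14441
Fs = 0.225601 + 1.14441
Fs = 1.37


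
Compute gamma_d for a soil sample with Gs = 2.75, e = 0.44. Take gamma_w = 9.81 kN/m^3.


Using gamma_d = Gs * gamma_w / (1 + e)
gamma_d = 2.75 * 9.81 / (1 + 0.44)
gamma_d = 2.75 * 9.81 / 1.44
gamma_d = 18.734 kN/m^3


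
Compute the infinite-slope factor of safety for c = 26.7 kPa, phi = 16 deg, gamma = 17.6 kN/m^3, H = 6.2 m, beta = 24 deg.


Result: 1.303

Derivation:
Using Fs = c / (gamma*H*sin(beta)*cos(beta)) + tan(phi)/tan(beta)
Cohesion contribution = 26.7 / (17.6*6.2*sin(24)*cos(24))
Cohesion contribution = 0.658512
Friction contribution = tan(16)/tan(24) = 0.644041
Fs = 0.658512 + 0.644041
Fs = 1.303


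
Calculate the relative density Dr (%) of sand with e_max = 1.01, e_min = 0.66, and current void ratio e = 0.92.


Using Dr = (e_max - e) / (e_max - e_min) * 100
e_max - e = 1.01 - 0.92 = 0.09
e_max - e_min = 1.01 - 0.66 = 0.35
Dr = 0.09 / 0.35 * 100
Dr = 25.71 %


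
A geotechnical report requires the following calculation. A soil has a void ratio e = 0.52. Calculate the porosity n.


Result: 0.3421

Derivation:
Using the relation n = e / (1 + e)
n = 0.52 / (1 + 0.52)
n = 0.52 / 1.52
n = 0.3421


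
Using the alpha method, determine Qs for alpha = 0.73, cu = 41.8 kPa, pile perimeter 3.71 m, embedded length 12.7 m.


Using Qs = alpha * cu * perimeter * L
Qs = 0.73 * 41.8 * 3.71 * 12.7
Qs = 1437.73 kN


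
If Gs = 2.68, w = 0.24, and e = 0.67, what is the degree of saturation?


Using S = Gs * w / e
S = 2.68 * 0.24 / 0.67
S = 0.96


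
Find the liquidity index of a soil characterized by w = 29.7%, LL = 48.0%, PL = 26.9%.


Result: 0.133

Derivation:
First compute the plasticity index:
PI = LL - PL = 48.0 - 26.9 = 21.1
Then compute the liquidity index:
LI = (w - PL) / PI
LI = (29.7 - 26.9) / 21.1
LI = 0.133


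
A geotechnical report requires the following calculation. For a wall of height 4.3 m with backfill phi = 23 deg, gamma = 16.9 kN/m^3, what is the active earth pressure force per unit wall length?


Compute active earth pressure coefficient:
Ka = tan^2(45 - phi/2) = tan^2(33.5) = 0.438092
Compute active force:
Pa = 0.5 * Ka * gamma * H^2
Pa = 0.5 * 0.438092 * 16.9 * 4.3^2
Pa = 68.45 kN/m


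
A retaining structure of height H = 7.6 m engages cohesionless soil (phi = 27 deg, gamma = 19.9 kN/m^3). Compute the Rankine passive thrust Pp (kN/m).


Result: 1530.42 kN/m

Derivation:
Compute passive earth pressure coefficient:
Kp = tan^2(45 + phi/2) = tan^2(58.5) = 2.66294
Compute passive force:
Pp = 0.5 * Kp * gamma * H^2
Pp = 0.5 * 2.66294 * 19.9 * 7.6^2
Pp = 1530.42 kN/m


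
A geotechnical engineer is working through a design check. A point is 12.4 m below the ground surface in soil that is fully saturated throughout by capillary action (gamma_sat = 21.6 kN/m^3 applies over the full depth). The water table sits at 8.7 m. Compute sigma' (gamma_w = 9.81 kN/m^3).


Total stress = gamma_sat * depth
sigma = 21.6 * 12.4 = 267.84 kPa
Pore water pressure u = gamma_w * (depth - d_wt)
u = 9.81 * (12.4 - 8.7) = 36.297 kPa
Effective stress = sigma - u
sigma' = 267.84 - 36.297 = 231.54 kPa


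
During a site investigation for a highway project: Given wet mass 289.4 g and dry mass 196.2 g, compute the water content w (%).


Using w = (m_wet - m_dry) / m_dry * 100
m_wet - m_dry = 289.4 - 196.2 = 93.2 g
w = 93.2 / 196.2 * 100
w = 47.5 %


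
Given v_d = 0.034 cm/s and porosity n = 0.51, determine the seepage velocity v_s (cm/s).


Result: 0.06667 cm/s

Derivation:
Using v_s = v_d / n
v_s = 0.034 / 0.51
v_s = 0.06667 cm/s


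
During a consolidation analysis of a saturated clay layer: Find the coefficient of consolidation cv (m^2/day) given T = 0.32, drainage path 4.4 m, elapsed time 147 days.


Using cv = T * H_dr^2 / t
H_dr^2 = 4.4^2 = 19.36
cv = 0.32 * 19.36 / 147
cv = 0.04214 m^2/day


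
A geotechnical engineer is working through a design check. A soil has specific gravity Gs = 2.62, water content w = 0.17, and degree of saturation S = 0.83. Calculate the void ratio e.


Result: 0.5366

Derivation:
Using the relation e = Gs * w / S
e = 2.62 * 0.17 / 0.83
e = 0.5366


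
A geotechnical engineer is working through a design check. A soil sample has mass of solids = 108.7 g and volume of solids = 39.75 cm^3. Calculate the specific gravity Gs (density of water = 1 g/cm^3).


Using Gs = m_s / (V_s * rho_w)
Since rho_w = 1 g/cm^3:
Gs = 108.7 / 39.75
Gs = 2.735


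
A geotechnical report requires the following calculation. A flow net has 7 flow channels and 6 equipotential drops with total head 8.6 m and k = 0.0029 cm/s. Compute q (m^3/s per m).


Convert k to m/s for unit consistency with H:
k = 0.0029 cm/s = 0.0029 / 100 m/s = 2.9e-05 m/s
Using q = k * H * Nf / Nd
Nf / Nd = 7 / 6 = 1.1667
q = 2.9e-05 * 8.6 * 1.1667
q = 0.000291 m^3/s per m


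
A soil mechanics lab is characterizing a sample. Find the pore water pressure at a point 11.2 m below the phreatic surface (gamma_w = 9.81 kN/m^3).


Using u = gamma_w * h_w
u = 9.81 * 11.2
u = 109.87 kPa


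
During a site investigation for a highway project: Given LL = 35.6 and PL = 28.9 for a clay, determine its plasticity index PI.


Using PI = LL - PL
PI = 35.6 - 28.9
PI = 6.7


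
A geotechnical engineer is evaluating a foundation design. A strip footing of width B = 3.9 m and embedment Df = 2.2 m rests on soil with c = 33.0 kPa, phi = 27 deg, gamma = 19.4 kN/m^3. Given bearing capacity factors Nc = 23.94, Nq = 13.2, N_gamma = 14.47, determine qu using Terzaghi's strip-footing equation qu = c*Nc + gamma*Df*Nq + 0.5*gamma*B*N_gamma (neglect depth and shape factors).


Compute qu = c*Nc + gamma*Df*Nq + 0.5*gamma*B*N_gamma
Term 1: 33.0 * 23.94 = 790.02
Term 2: 19.4 * 2.2 * 13.2 = 563.376
Term 3: 0.5 * 19.4 * 3.9 * 14.47 = 547.4001
qu = 790.02 + 563.376 + 547.4001
qu = 1900.8 kPa
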